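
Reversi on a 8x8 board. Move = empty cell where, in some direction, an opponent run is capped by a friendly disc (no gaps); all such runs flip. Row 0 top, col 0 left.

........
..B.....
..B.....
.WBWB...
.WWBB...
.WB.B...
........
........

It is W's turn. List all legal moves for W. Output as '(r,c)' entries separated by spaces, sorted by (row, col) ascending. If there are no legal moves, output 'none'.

(0,1): no bracket -> illegal
(0,2): flips 3 -> legal
(0,3): no bracket -> illegal
(1,1): flips 1 -> legal
(1,3): flips 1 -> legal
(2,1): no bracket -> illegal
(2,3): flips 1 -> legal
(2,4): no bracket -> illegal
(2,5): no bracket -> illegal
(3,5): flips 1 -> legal
(4,5): flips 2 -> legal
(5,3): flips 2 -> legal
(5,5): flips 1 -> legal
(6,1): no bracket -> illegal
(6,2): flips 1 -> legal
(6,3): flips 1 -> legal
(6,4): no bracket -> illegal
(6,5): no bracket -> illegal

Answer: (0,2) (1,1) (1,3) (2,3) (3,5) (4,5) (5,3) (5,5) (6,2) (6,3)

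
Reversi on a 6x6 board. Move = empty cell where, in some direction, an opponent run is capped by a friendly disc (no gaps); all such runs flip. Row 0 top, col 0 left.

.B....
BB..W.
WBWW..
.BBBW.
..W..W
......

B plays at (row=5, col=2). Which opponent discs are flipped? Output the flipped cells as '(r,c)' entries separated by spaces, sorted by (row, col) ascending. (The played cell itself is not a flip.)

Answer: (4,2)

Derivation:
Dir NW: first cell '.' (not opp) -> no flip
Dir N: opp run (4,2) capped by B -> flip
Dir NE: first cell '.' (not opp) -> no flip
Dir W: first cell '.' (not opp) -> no flip
Dir E: first cell '.' (not opp) -> no flip
Dir SW: edge -> no flip
Dir S: edge -> no flip
Dir SE: edge -> no flip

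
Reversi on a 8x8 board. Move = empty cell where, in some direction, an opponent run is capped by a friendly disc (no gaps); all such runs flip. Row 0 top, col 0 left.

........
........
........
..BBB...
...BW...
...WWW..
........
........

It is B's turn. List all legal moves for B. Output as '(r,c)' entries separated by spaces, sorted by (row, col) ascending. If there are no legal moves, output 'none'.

(3,5): no bracket -> illegal
(4,2): no bracket -> illegal
(4,5): flips 1 -> legal
(4,6): no bracket -> illegal
(5,2): no bracket -> illegal
(5,6): no bracket -> illegal
(6,2): no bracket -> illegal
(6,3): flips 1 -> legal
(6,4): flips 2 -> legal
(6,5): flips 1 -> legal
(6,6): flips 2 -> legal

Answer: (4,5) (6,3) (6,4) (6,5) (6,6)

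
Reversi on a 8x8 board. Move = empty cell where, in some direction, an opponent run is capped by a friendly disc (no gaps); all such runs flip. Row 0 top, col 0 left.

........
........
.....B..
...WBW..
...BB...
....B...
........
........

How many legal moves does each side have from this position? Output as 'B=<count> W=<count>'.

Answer: B=6 W=3

Derivation:
-- B to move --
(2,2): flips 1 -> legal
(2,3): flips 1 -> legal
(2,4): no bracket -> illegal
(2,6): flips 1 -> legal
(3,2): flips 1 -> legal
(3,6): flips 1 -> legal
(4,2): no bracket -> illegal
(4,5): flips 1 -> legal
(4,6): no bracket -> illegal
B mobility = 6
-- W to move --
(1,4): no bracket -> illegal
(1,5): flips 1 -> legal
(1,6): no bracket -> illegal
(2,3): no bracket -> illegal
(2,4): no bracket -> illegal
(2,6): no bracket -> illegal
(3,2): no bracket -> illegal
(3,6): no bracket -> illegal
(4,2): no bracket -> illegal
(4,5): no bracket -> illegal
(5,2): no bracket -> illegal
(5,3): flips 2 -> legal
(5,5): flips 1 -> legal
(6,3): no bracket -> illegal
(6,4): no bracket -> illegal
(6,5): no bracket -> illegal
W mobility = 3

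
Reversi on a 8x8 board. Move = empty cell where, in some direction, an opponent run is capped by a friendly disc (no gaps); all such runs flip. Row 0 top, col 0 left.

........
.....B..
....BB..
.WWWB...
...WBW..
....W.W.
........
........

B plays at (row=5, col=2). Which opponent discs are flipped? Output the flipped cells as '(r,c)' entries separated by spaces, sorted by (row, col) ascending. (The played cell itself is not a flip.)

Dir NW: first cell '.' (not opp) -> no flip
Dir N: first cell '.' (not opp) -> no flip
Dir NE: opp run (4,3) capped by B -> flip
Dir W: first cell '.' (not opp) -> no flip
Dir E: first cell '.' (not opp) -> no flip
Dir SW: first cell '.' (not opp) -> no flip
Dir S: first cell '.' (not opp) -> no flip
Dir SE: first cell '.' (not opp) -> no flip

Answer: (4,3)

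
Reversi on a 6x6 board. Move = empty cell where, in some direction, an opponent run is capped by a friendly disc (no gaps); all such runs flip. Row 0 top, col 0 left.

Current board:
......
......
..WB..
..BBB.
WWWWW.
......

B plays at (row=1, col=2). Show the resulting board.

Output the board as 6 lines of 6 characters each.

Place B at (1,2); scan 8 dirs for brackets.
Dir NW: first cell '.' (not opp) -> no flip
Dir N: first cell '.' (not opp) -> no flip
Dir NE: first cell '.' (not opp) -> no flip
Dir W: first cell '.' (not opp) -> no flip
Dir E: first cell '.' (not opp) -> no flip
Dir SW: first cell '.' (not opp) -> no flip
Dir S: opp run (2,2) capped by B -> flip
Dir SE: first cell 'B' (not opp) -> no flip
All flips: (2,2)

Answer: ......
..B...
..BB..
..BBB.
WWWWW.
......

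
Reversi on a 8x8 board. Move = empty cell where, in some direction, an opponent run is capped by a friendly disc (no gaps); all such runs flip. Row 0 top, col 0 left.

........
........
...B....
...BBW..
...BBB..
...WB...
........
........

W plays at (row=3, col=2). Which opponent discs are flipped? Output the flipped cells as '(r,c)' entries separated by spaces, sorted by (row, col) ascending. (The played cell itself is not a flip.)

Answer: (3,3) (3,4)

Derivation:
Dir NW: first cell '.' (not opp) -> no flip
Dir N: first cell '.' (not opp) -> no flip
Dir NE: opp run (2,3), next='.' -> no flip
Dir W: first cell '.' (not opp) -> no flip
Dir E: opp run (3,3) (3,4) capped by W -> flip
Dir SW: first cell '.' (not opp) -> no flip
Dir S: first cell '.' (not opp) -> no flip
Dir SE: opp run (4,3) (5,4), next='.' -> no flip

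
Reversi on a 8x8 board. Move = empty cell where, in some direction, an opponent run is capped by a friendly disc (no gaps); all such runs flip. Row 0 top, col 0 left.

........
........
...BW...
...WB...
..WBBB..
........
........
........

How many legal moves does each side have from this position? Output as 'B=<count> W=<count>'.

Answer: B=5 W=7

Derivation:
-- B to move --
(1,3): no bracket -> illegal
(1,4): flips 1 -> legal
(1,5): no bracket -> illegal
(2,2): flips 1 -> legal
(2,5): flips 1 -> legal
(3,1): no bracket -> illegal
(3,2): flips 1 -> legal
(3,5): no bracket -> illegal
(4,1): flips 1 -> legal
(5,1): no bracket -> illegal
(5,2): no bracket -> illegal
(5,3): no bracket -> illegal
B mobility = 5
-- W to move --
(1,2): no bracket -> illegal
(1,3): flips 1 -> legal
(1,4): no bracket -> illegal
(2,2): flips 1 -> legal
(2,5): no bracket -> illegal
(3,2): no bracket -> illegal
(3,5): flips 1 -> legal
(3,6): no bracket -> illegal
(4,6): flips 3 -> legal
(5,2): no bracket -> illegal
(5,3): flips 1 -> legal
(5,4): flips 2 -> legal
(5,5): flips 1 -> legal
(5,6): no bracket -> illegal
W mobility = 7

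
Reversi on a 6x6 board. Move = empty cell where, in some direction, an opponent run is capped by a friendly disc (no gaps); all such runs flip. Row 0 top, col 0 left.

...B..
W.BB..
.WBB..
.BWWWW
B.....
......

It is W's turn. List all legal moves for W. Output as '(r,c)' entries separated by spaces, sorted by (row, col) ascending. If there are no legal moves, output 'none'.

(0,1): flips 2 -> legal
(0,2): flips 2 -> legal
(0,4): no bracket -> illegal
(1,1): flips 1 -> legal
(1,4): flips 1 -> legal
(2,0): no bracket -> illegal
(2,4): flips 2 -> legal
(3,0): flips 1 -> legal
(4,1): flips 1 -> legal
(4,2): no bracket -> illegal
(5,0): no bracket -> illegal
(5,1): no bracket -> illegal

Answer: (0,1) (0,2) (1,1) (1,4) (2,4) (3,0) (4,1)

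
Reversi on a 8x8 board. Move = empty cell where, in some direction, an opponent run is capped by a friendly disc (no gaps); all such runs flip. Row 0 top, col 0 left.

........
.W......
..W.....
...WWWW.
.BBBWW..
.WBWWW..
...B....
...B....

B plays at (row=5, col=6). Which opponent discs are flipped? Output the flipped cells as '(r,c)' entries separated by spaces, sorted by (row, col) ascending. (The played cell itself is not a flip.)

Dir NW: opp run (4,5) (3,4), next='.' -> no flip
Dir N: first cell '.' (not opp) -> no flip
Dir NE: first cell '.' (not opp) -> no flip
Dir W: opp run (5,5) (5,4) (5,3) capped by B -> flip
Dir E: first cell '.' (not opp) -> no flip
Dir SW: first cell '.' (not opp) -> no flip
Dir S: first cell '.' (not opp) -> no flip
Dir SE: first cell '.' (not opp) -> no flip

Answer: (5,3) (5,4) (5,5)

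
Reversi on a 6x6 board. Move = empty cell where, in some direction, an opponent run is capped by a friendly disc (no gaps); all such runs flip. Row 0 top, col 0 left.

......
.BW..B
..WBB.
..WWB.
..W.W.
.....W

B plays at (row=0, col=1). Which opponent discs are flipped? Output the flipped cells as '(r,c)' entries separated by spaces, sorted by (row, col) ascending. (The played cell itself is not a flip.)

Dir NW: edge -> no flip
Dir N: edge -> no flip
Dir NE: edge -> no flip
Dir W: first cell '.' (not opp) -> no flip
Dir E: first cell '.' (not opp) -> no flip
Dir SW: first cell '.' (not opp) -> no flip
Dir S: first cell 'B' (not opp) -> no flip
Dir SE: opp run (1,2) capped by B -> flip

Answer: (1,2)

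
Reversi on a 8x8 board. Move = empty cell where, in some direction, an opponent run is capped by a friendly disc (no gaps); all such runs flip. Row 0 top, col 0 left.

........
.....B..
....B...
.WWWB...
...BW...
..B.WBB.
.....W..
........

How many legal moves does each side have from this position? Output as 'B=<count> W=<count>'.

-- B to move --
(2,0): no bracket -> illegal
(2,1): flips 1 -> legal
(2,2): flips 2 -> legal
(2,3): flips 1 -> legal
(3,0): flips 3 -> legal
(3,5): no bracket -> illegal
(4,0): no bracket -> illegal
(4,1): no bracket -> illegal
(4,2): flips 1 -> legal
(4,5): flips 1 -> legal
(5,3): flips 1 -> legal
(6,3): no bracket -> illegal
(6,4): flips 2 -> legal
(6,6): no bracket -> illegal
(7,4): flips 1 -> legal
(7,5): flips 1 -> legal
(7,6): flips 2 -> legal
B mobility = 11
-- W to move --
(0,4): no bracket -> illegal
(0,5): no bracket -> illegal
(0,6): flips 2 -> legal
(1,3): no bracket -> illegal
(1,4): flips 2 -> legal
(1,6): no bracket -> illegal
(2,3): no bracket -> illegal
(2,5): no bracket -> illegal
(2,6): no bracket -> illegal
(3,5): flips 1 -> legal
(4,1): no bracket -> illegal
(4,2): flips 1 -> legal
(4,5): flips 1 -> legal
(4,6): no bracket -> illegal
(4,7): flips 1 -> legal
(5,1): no bracket -> illegal
(5,3): flips 1 -> legal
(5,7): flips 2 -> legal
(6,1): no bracket -> illegal
(6,2): no bracket -> illegal
(6,3): no bracket -> illegal
(6,4): no bracket -> illegal
(6,6): flips 1 -> legal
(6,7): no bracket -> illegal
W mobility = 9

Answer: B=11 W=9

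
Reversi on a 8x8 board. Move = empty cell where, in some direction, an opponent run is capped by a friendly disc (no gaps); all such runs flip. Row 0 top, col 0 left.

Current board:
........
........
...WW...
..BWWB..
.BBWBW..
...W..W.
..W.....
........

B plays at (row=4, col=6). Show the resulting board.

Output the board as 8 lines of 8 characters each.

Place B at (4,6); scan 8 dirs for brackets.
Dir NW: first cell 'B' (not opp) -> no flip
Dir N: first cell '.' (not opp) -> no flip
Dir NE: first cell '.' (not opp) -> no flip
Dir W: opp run (4,5) capped by B -> flip
Dir E: first cell '.' (not opp) -> no flip
Dir SW: first cell '.' (not opp) -> no flip
Dir S: opp run (5,6), next='.' -> no flip
Dir SE: first cell '.' (not opp) -> no flip
All flips: (4,5)

Answer: ........
........
...WW...
..BWWB..
.BBWBBB.
...W..W.
..W.....
........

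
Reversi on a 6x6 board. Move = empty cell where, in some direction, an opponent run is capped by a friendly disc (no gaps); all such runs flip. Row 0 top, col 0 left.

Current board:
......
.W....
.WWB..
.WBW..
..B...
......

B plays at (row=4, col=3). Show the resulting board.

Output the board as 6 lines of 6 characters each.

Answer: ......
.W....
.WWB..
.WBB..
..BB..
......

Derivation:
Place B at (4,3); scan 8 dirs for brackets.
Dir NW: first cell 'B' (not opp) -> no flip
Dir N: opp run (3,3) capped by B -> flip
Dir NE: first cell '.' (not opp) -> no flip
Dir W: first cell 'B' (not opp) -> no flip
Dir E: first cell '.' (not opp) -> no flip
Dir SW: first cell '.' (not opp) -> no flip
Dir S: first cell '.' (not opp) -> no flip
Dir SE: first cell '.' (not opp) -> no flip
All flips: (3,3)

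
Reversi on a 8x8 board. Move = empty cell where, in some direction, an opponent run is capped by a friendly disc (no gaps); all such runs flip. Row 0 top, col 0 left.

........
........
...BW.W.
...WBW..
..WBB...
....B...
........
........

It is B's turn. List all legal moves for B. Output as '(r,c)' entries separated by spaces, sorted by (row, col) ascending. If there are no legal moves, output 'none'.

Answer: (1,4) (1,7) (2,2) (2,5) (3,2) (3,6) (4,1)

Derivation:
(1,3): no bracket -> illegal
(1,4): flips 1 -> legal
(1,5): no bracket -> illegal
(1,6): no bracket -> illegal
(1,7): flips 2 -> legal
(2,2): flips 1 -> legal
(2,5): flips 1 -> legal
(2,7): no bracket -> illegal
(3,1): no bracket -> illegal
(3,2): flips 1 -> legal
(3,6): flips 1 -> legal
(3,7): no bracket -> illegal
(4,1): flips 1 -> legal
(4,5): no bracket -> illegal
(4,6): no bracket -> illegal
(5,1): no bracket -> illegal
(5,2): no bracket -> illegal
(5,3): no bracket -> illegal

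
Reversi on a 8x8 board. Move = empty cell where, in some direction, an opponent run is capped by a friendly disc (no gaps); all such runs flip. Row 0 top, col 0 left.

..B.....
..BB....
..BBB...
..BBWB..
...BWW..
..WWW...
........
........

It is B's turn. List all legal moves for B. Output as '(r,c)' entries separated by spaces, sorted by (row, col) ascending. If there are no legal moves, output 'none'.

(2,5): flips 1 -> legal
(3,6): no bracket -> illegal
(4,1): no bracket -> illegal
(4,2): no bracket -> illegal
(4,6): flips 2 -> legal
(5,1): no bracket -> illegal
(5,5): flips 2 -> legal
(5,6): flips 2 -> legal
(6,1): flips 1 -> legal
(6,2): flips 2 -> legal
(6,3): flips 1 -> legal
(6,4): flips 3 -> legal
(6,5): flips 1 -> legal

Answer: (2,5) (4,6) (5,5) (5,6) (6,1) (6,2) (6,3) (6,4) (6,5)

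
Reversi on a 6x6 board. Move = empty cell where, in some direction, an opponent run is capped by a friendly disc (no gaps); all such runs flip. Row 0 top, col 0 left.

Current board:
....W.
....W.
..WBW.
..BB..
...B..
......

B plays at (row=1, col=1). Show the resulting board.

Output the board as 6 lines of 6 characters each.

Place B at (1,1); scan 8 dirs for brackets.
Dir NW: first cell '.' (not opp) -> no flip
Dir N: first cell '.' (not opp) -> no flip
Dir NE: first cell '.' (not opp) -> no flip
Dir W: first cell '.' (not opp) -> no flip
Dir E: first cell '.' (not opp) -> no flip
Dir SW: first cell '.' (not opp) -> no flip
Dir S: first cell '.' (not opp) -> no flip
Dir SE: opp run (2,2) capped by B -> flip
All flips: (2,2)

Answer: ....W.
.B..W.
..BBW.
..BB..
...B..
......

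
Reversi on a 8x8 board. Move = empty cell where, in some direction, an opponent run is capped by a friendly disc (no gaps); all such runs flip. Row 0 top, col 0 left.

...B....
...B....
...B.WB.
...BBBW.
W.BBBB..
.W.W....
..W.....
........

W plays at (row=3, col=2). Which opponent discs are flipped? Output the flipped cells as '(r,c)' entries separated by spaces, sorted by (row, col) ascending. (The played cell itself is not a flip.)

Dir NW: first cell '.' (not opp) -> no flip
Dir N: first cell '.' (not opp) -> no flip
Dir NE: opp run (2,3), next='.' -> no flip
Dir W: first cell '.' (not opp) -> no flip
Dir E: opp run (3,3) (3,4) (3,5) capped by W -> flip
Dir SW: first cell '.' (not opp) -> no flip
Dir S: opp run (4,2), next='.' -> no flip
Dir SE: opp run (4,3), next='.' -> no flip

Answer: (3,3) (3,4) (3,5)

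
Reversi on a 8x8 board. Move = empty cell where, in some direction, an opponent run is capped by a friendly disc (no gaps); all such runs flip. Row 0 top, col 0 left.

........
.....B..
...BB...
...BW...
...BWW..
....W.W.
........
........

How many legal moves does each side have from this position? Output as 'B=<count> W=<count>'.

-- B to move --
(2,5): flips 1 -> legal
(3,5): flips 1 -> legal
(3,6): no bracket -> illegal
(4,6): flips 2 -> legal
(4,7): no bracket -> illegal
(5,3): no bracket -> illegal
(5,5): flips 1 -> legal
(5,7): no bracket -> illegal
(6,3): no bracket -> illegal
(6,4): flips 3 -> legal
(6,5): flips 1 -> legal
(6,6): no bracket -> illegal
(6,7): flips 3 -> legal
B mobility = 7
-- W to move --
(0,4): no bracket -> illegal
(0,5): no bracket -> illegal
(0,6): no bracket -> illegal
(1,2): flips 1 -> legal
(1,3): no bracket -> illegal
(1,4): flips 1 -> legal
(1,6): no bracket -> illegal
(2,2): flips 1 -> legal
(2,5): no bracket -> illegal
(2,6): no bracket -> illegal
(3,2): flips 2 -> legal
(3,5): no bracket -> illegal
(4,2): flips 1 -> legal
(5,2): flips 1 -> legal
(5,3): no bracket -> illegal
W mobility = 6

Answer: B=7 W=6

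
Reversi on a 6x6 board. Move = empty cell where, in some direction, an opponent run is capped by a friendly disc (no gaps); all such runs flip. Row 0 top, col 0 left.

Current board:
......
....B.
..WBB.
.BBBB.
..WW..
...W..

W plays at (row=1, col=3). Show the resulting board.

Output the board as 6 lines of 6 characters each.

Place W at (1,3); scan 8 dirs for brackets.
Dir NW: first cell '.' (not opp) -> no flip
Dir N: first cell '.' (not opp) -> no flip
Dir NE: first cell '.' (not opp) -> no flip
Dir W: first cell '.' (not opp) -> no flip
Dir E: opp run (1,4), next='.' -> no flip
Dir SW: first cell 'W' (not opp) -> no flip
Dir S: opp run (2,3) (3,3) capped by W -> flip
Dir SE: opp run (2,4), next='.' -> no flip
All flips: (2,3) (3,3)

Answer: ......
...WB.
..WWB.
.BBWB.
..WW..
...W..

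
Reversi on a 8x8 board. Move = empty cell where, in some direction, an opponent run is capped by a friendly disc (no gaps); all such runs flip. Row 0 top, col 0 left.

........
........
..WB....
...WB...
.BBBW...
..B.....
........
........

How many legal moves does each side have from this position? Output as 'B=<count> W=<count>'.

-- B to move --
(1,1): no bracket -> illegal
(1,2): no bracket -> illegal
(1,3): no bracket -> illegal
(2,1): flips 1 -> legal
(2,4): flips 1 -> legal
(3,1): no bracket -> illegal
(3,2): flips 1 -> legal
(3,5): no bracket -> illegal
(4,5): flips 1 -> legal
(5,3): no bracket -> illegal
(5,4): flips 1 -> legal
(5,5): no bracket -> illegal
B mobility = 5
-- W to move --
(1,2): no bracket -> illegal
(1,3): flips 1 -> legal
(1,4): no bracket -> illegal
(2,4): flips 2 -> legal
(2,5): no bracket -> illegal
(3,0): no bracket -> illegal
(3,1): no bracket -> illegal
(3,2): no bracket -> illegal
(3,5): flips 1 -> legal
(4,0): flips 3 -> legal
(4,5): no bracket -> illegal
(5,0): no bracket -> illegal
(5,1): flips 1 -> legal
(5,3): flips 1 -> legal
(5,4): no bracket -> illegal
(6,1): no bracket -> illegal
(6,2): no bracket -> illegal
(6,3): no bracket -> illegal
W mobility = 6

Answer: B=5 W=6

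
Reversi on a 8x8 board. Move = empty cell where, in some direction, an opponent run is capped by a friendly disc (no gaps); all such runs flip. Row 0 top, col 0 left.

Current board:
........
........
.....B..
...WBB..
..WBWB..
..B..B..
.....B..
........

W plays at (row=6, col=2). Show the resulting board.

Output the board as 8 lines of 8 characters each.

Place W at (6,2); scan 8 dirs for brackets.
Dir NW: first cell '.' (not opp) -> no flip
Dir N: opp run (5,2) capped by W -> flip
Dir NE: first cell '.' (not opp) -> no flip
Dir W: first cell '.' (not opp) -> no flip
Dir E: first cell '.' (not opp) -> no flip
Dir SW: first cell '.' (not opp) -> no flip
Dir S: first cell '.' (not opp) -> no flip
Dir SE: first cell '.' (not opp) -> no flip
All flips: (5,2)

Answer: ........
........
.....B..
...WBB..
..WBWB..
..W..B..
..W..B..
........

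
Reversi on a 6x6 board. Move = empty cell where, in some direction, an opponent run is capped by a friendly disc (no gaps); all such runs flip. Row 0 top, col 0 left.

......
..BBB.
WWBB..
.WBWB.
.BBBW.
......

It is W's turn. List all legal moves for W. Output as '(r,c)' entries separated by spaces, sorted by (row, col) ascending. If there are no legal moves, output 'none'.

(0,1): no bracket -> illegal
(0,2): no bracket -> illegal
(0,3): flips 3 -> legal
(0,4): flips 2 -> legal
(0,5): no bracket -> illegal
(1,1): flips 1 -> legal
(1,5): no bracket -> illegal
(2,4): flips 3 -> legal
(2,5): no bracket -> illegal
(3,0): no bracket -> illegal
(3,5): flips 1 -> legal
(4,0): flips 3 -> legal
(4,5): no bracket -> illegal
(5,0): no bracket -> illegal
(5,1): flips 2 -> legal
(5,2): no bracket -> illegal
(5,3): flips 2 -> legal
(5,4): flips 2 -> legal

Answer: (0,3) (0,4) (1,1) (2,4) (3,5) (4,0) (5,1) (5,3) (5,4)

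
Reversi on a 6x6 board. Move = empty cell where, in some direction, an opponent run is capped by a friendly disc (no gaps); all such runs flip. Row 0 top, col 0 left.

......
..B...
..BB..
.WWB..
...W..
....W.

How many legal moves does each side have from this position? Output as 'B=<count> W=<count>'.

Answer: B=5 W=4

Derivation:
-- B to move --
(2,0): no bracket -> illegal
(2,1): no bracket -> illegal
(3,0): flips 2 -> legal
(3,4): no bracket -> illegal
(4,0): flips 1 -> legal
(4,1): flips 1 -> legal
(4,2): flips 1 -> legal
(4,4): no bracket -> illegal
(4,5): no bracket -> illegal
(5,2): no bracket -> illegal
(5,3): flips 1 -> legal
(5,5): no bracket -> illegal
B mobility = 5
-- W to move --
(0,1): no bracket -> illegal
(0,2): flips 2 -> legal
(0,3): no bracket -> illegal
(1,1): no bracket -> illegal
(1,3): flips 3 -> legal
(1,4): flips 1 -> legal
(2,1): no bracket -> illegal
(2,4): no bracket -> illegal
(3,4): flips 1 -> legal
(4,2): no bracket -> illegal
(4,4): no bracket -> illegal
W mobility = 4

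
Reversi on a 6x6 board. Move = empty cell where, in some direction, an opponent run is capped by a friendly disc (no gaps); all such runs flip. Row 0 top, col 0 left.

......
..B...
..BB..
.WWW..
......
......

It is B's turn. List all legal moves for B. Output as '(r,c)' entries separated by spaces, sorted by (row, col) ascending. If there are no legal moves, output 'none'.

(2,0): no bracket -> illegal
(2,1): no bracket -> illegal
(2,4): no bracket -> illegal
(3,0): no bracket -> illegal
(3,4): no bracket -> illegal
(4,0): flips 1 -> legal
(4,1): flips 1 -> legal
(4,2): flips 1 -> legal
(4,3): flips 1 -> legal
(4,4): flips 1 -> legal

Answer: (4,0) (4,1) (4,2) (4,3) (4,4)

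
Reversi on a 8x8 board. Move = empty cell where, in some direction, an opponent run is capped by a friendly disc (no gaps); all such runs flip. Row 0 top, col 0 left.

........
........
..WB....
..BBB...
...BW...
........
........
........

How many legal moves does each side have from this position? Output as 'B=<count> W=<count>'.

Answer: B=6 W=2

Derivation:
-- B to move --
(1,1): flips 1 -> legal
(1,2): flips 1 -> legal
(1,3): no bracket -> illegal
(2,1): flips 1 -> legal
(3,1): no bracket -> illegal
(3,5): no bracket -> illegal
(4,5): flips 1 -> legal
(5,3): no bracket -> illegal
(5,4): flips 1 -> legal
(5,5): flips 1 -> legal
B mobility = 6
-- W to move --
(1,2): no bracket -> illegal
(1,3): no bracket -> illegal
(1,4): no bracket -> illegal
(2,1): no bracket -> illegal
(2,4): flips 2 -> legal
(2,5): no bracket -> illegal
(3,1): no bracket -> illegal
(3,5): no bracket -> illegal
(4,1): no bracket -> illegal
(4,2): flips 2 -> legal
(4,5): no bracket -> illegal
(5,2): no bracket -> illegal
(5,3): no bracket -> illegal
(5,4): no bracket -> illegal
W mobility = 2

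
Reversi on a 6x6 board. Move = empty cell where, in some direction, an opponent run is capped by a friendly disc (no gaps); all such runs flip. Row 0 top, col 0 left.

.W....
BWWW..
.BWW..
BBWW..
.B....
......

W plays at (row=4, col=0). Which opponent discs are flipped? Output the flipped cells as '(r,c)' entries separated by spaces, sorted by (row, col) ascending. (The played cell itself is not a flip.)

Answer: (3,1)

Derivation:
Dir NW: edge -> no flip
Dir N: opp run (3,0), next='.' -> no flip
Dir NE: opp run (3,1) capped by W -> flip
Dir W: edge -> no flip
Dir E: opp run (4,1), next='.' -> no flip
Dir SW: edge -> no flip
Dir S: first cell '.' (not opp) -> no flip
Dir SE: first cell '.' (not opp) -> no flip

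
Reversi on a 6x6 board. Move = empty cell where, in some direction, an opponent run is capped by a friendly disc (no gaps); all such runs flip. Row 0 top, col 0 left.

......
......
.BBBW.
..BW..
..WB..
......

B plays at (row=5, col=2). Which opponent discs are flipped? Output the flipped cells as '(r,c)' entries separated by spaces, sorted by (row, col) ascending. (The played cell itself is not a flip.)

Dir NW: first cell '.' (not opp) -> no flip
Dir N: opp run (4,2) capped by B -> flip
Dir NE: first cell 'B' (not opp) -> no flip
Dir W: first cell '.' (not opp) -> no flip
Dir E: first cell '.' (not opp) -> no flip
Dir SW: edge -> no flip
Dir S: edge -> no flip
Dir SE: edge -> no flip

Answer: (4,2)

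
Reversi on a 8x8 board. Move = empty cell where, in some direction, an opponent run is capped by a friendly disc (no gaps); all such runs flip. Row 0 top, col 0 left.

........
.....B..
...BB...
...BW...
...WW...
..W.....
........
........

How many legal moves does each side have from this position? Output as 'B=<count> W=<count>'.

Answer: B=5 W=5

Derivation:
-- B to move --
(2,5): no bracket -> illegal
(3,2): no bracket -> illegal
(3,5): flips 1 -> legal
(4,1): no bracket -> illegal
(4,2): no bracket -> illegal
(4,5): flips 1 -> legal
(5,1): no bracket -> illegal
(5,3): flips 1 -> legal
(5,4): flips 2 -> legal
(5,5): flips 1 -> legal
(6,1): no bracket -> illegal
(6,2): no bracket -> illegal
(6,3): no bracket -> illegal
B mobility = 5
-- W to move --
(0,4): no bracket -> illegal
(0,5): no bracket -> illegal
(0,6): no bracket -> illegal
(1,2): flips 1 -> legal
(1,3): flips 2 -> legal
(1,4): flips 1 -> legal
(1,6): no bracket -> illegal
(2,2): flips 1 -> legal
(2,5): no bracket -> illegal
(2,6): no bracket -> illegal
(3,2): flips 1 -> legal
(3,5): no bracket -> illegal
(4,2): no bracket -> illegal
W mobility = 5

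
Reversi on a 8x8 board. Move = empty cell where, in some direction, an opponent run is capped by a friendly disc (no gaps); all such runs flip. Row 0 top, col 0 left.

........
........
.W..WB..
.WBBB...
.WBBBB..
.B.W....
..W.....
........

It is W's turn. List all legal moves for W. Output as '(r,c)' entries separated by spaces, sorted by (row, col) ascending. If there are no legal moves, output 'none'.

Answer: (2,3) (2,6) (3,5) (4,0) (4,6) (5,4) (6,0) (6,1)

Derivation:
(1,4): no bracket -> illegal
(1,5): no bracket -> illegal
(1,6): no bracket -> illegal
(2,2): no bracket -> illegal
(2,3): flips 3 -> legal
(2,6): flips 1 -> legal
(3,5): flips 4 -> legal
(3,6): no bracket -> illegal
(4,0): flips 1 -> legal
(4,6): flips 4 -> legal
(5,0): no bracket -> illegal
(5,2): no bracket -> illegal
(5,4): flips 4 -> legal
(5,5): no bracket -> illegal
(5,6): no bracket -> illegal
(6,0): flips 3 -> legal
(6,1): flips 1 -> legal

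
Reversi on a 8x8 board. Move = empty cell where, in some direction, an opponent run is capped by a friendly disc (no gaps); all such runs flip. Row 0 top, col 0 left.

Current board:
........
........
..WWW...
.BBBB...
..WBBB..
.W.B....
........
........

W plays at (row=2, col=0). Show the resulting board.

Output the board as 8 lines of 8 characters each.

Answer: ........
........
W.WWW...
.WBBB...
..WBBB..
.W.B....
........
........

Derivation:
Place W at (2,0); scan 8 dirs for brackets.
Dir NW: edge -> no flip
Dir N: first cell '.' (not opp) -> no flip
Dir NE: first cell '.' (not opp) -> no flip
Dir W: edge -> no flip
Dir E: first cell '.' (not opp) -> no flip
Dir SW: edge -> no flip
Dir S: first cell '.' (not opp) -> no flip
Dir SE: opp run (3,1) capped by W -> flip
All flips: (3,1)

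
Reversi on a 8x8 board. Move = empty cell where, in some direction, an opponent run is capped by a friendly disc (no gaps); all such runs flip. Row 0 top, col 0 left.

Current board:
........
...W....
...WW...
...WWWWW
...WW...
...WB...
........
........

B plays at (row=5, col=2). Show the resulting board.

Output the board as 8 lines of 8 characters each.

Answer: ........
...W....
...WW...
...WWWWW
...WW...
..BBB...
........
........

Derivation:
Place B at (5,2); scan 8 dirs for brackets.
Dir NW: first cell '.' (not opp) -> no flip
Dir N: first cell '.' (not opp) -> no flip
Dir NE: opp run (4,3) (3,4), next='.' -> no flip
Dir W: first cell '.' (not opp) -> no flip
Dir E: opp run (5,3) capped by B -> flip
Dir SW: first cell '.' (not opp) -> no flip
Dir S: first cell '.' (not opp) -> no flip
Dir SE: first cell '.' (not opp) -> no flip
All flips: (5,3)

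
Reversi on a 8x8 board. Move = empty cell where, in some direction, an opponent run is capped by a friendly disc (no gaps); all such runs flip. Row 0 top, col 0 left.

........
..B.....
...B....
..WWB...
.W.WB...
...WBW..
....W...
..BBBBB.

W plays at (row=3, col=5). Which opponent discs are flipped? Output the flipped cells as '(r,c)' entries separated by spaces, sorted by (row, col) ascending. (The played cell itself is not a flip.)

Answer: (3,4) (4,4)

Derivation:
Dir NW: first cell '.' (not opp) -> no flip
Dir N: first cell '.' (not opp) -> no flip
Dir NE: first cell '.' (not opp) -> no flip
Dir W: opp run (3,4) capped by W -> flip
Dir E: first cell '.' (not opp) -> no flip
Dir SW: opp run (4,4) capped by W -> flip
Dir S: first cell '.' (not opp) -> no flip
Dir SE: first cell '.' (not opp) -> no flip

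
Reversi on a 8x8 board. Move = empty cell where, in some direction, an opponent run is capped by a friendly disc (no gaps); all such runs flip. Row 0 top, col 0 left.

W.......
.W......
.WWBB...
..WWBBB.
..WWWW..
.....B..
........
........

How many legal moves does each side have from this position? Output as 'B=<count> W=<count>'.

Answer: B=8 W=10

Derivation:
-- B to move --
(0,1): no bracket -> illegal
(0,2): no bracket -> illegal
(1,0): no bracket -> illegal
(1,2): no bracket -> illegal
(1,3): no bracket -> illegal
(2,0): flips 2 -> legal
(3,0): no bracket -> illegal
(3,1): flips 2 -> legal
(4,1): flips 1 -> legal
(4,6): no bracket -> illegal
(5,1): flips 2 -> legal
(5,2): flips 1 -> legal
(5,3): flips 3 -> legal
(5,4): flips 2 -> legal
(5,6): flips 1 -> legal
B mobility = 8
-- W to move --
(1,2): flips 2 -> legal
(1,3): flips 1 -> legal
(1,4): flips 3 -> legal
(1,5): flips 1 -> legal
(2,5): flips 4 -> legal
(2,6): flips 1 -> legal
(2,7): flips 1 -> legal
(3,7): flips 3 -> legal
(4,6): no bracket -> illegal
(4,7): no bracket -> illegal
(5,4): no bracket -> illegal
(5,6): no bracket -> illegal
(6,4): no bracket -> illegal
(6,5): flips 1 -> legal
(6,6): flips 1 -> legal
W mobility = 10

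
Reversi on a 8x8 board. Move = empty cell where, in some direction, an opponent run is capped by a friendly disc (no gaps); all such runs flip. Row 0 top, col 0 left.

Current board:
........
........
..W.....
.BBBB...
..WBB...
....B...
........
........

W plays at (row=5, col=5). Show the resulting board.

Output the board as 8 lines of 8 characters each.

Place W at (5,5); scan 8 dirs for brackets.
Dir NW: opp run (4,4) (3,3) capped by W -> flip
Dir N: first cell '.' (not opp) -> no flip
Dir NE: first cell '.' (not opp) -> no flip
Dir W: opp run (5,4), next='.' -> no flip
Dir E: first cell '.' (not opp) -> no flip
Dir SW: first cell '.' (not opp) -> no flip
Dir S: first cell '.' (not opp) -> no flip
Dir SE: first cell '.' (not opp) -> no flip
All flips: (3,3) (4,4)

Answer: ........
........
..W.....
.BBWB...
..WBW...
....BW..
........
........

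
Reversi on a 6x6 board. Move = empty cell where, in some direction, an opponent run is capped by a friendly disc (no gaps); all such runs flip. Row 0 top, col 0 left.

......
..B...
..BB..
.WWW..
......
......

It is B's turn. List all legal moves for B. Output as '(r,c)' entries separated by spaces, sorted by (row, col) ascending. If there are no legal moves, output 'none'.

(2,0): no bracket -> illegal
(2,1): no bracket -> illegal
(2,4): no bracket -> illegal
(3,0): no bracket -> illegal
(3,4): no bracket -> illegal
(4,0): flips 1 -> legal
(4,1): flips 1 -> legal
(4,2): flips 1 -> legal
(4,3): flips 1 -> legal
(4,4): flips 1 -> legal

Answer: (4,0) (4,1) (4,2) (4,3) (4,4)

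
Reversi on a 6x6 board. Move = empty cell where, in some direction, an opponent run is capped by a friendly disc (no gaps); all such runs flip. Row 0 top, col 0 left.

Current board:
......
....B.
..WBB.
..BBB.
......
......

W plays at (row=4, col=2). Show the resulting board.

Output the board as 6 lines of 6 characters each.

Place W at (4,2); scan 8 dirs for brackets.
Dir NW: first cell '.' (not opp) -> no flip
Dir N: opp run (3,2) capped by W -> flip
Dir NE: opp run (3,3) (2,4), next='.' -> no flip
Dir W: first cell '.' (not opp) -> no flip
Dir E: first cell '.' (not opp) -> no flip
Dir SW: first cell '.' (not opp) -> no flip
Dir S: first cell '.' (not opp) -> no flip
Dir SE: first cell '.' (not opp) -> no flip
All flips: (3,2)

Answer: ......
....B.
..WBB.
..WBB.
..W...
......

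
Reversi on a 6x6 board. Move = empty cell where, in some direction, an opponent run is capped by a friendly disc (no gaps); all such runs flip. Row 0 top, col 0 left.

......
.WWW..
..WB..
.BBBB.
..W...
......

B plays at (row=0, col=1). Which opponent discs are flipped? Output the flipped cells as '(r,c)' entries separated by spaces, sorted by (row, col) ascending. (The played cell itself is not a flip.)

Dir NW: edge -> no flip
Dir N: edge -> no flip
Dir NE: edge -> no flip
Dir W: first cell '.' (not opp) -> no flip
Dir E: first cell '.' (not opp) -> no flip
Dir SW: first cell '.' (not opp) -> no flip
Dir S: opp run (1,1), next='.' -> no flip
Dir SE: opp run (1,2) capped by B -> flip

Answer: (1,2)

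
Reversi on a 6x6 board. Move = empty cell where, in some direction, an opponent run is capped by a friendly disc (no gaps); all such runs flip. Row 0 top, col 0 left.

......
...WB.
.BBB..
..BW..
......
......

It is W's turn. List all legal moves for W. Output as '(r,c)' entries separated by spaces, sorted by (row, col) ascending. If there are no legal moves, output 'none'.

(0,3): no bracket -> illegal
(0,4): no bracket -> illegal
(0,5): no bracket -> illegal
(1,0): no bracket -> illegal
(1,1): flips 1 -> legal
(1,2): no bracket -> illegal
(1,5): flips 1 -> legal
(2,0): no bracket -> illegal
(2,4): no bracket -> illegal
(2,5): no bracket -> illegal
(3,0): no bracket -> illegal
(3,1): flips 2 -> legal
(3,4): no bracket -> illegal
(4,1): no bracket -> illegal
(4,2): no bracket -> illegal
(4,3): no bracket -> illegal

Answer: (1,1) (1,5) (3,1)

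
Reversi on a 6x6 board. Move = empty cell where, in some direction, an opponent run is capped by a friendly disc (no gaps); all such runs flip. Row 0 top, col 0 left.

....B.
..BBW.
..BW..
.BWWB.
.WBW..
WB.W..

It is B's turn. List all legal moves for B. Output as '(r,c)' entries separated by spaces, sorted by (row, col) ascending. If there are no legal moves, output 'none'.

(0,3): no bracket -> illegal
(0,5): no bracket -> illegal
(1,5): flips 1 -> legal
(2,1): no bracket -> illegal
(2,4): flips 3 -> legal
(2,5): no bracket -> illegal
(3,0): no bracket -> illegal
(4,0): flips 1 -> legal
(4,4): flips 2 -> legal
(5,2): flips 1 -> legal
(5,4): no bracket -> illegal

Answer: (1,5) (2,4) (4,0) (4,4) (5,2)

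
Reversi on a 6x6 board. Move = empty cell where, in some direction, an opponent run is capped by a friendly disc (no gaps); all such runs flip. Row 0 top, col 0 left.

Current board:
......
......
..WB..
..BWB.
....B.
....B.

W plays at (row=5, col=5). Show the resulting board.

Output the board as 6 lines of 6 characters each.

Answer: ......
......
..WB..
..BWB.
....W.
....BW

Derivation:
Place W at (5,5); scan 8 dirs for brackets.
Dir NW: opp run (4,4) capped by W -> flip
Dir N: first cell '.' (not opp) -> no flip
Dir NE: edge -> no flip
Dir W: opp run (5,4), next='.' -> no flip
Dir E: edge -> no flip
Dir SW: edge -> no flip
Dir S: edge -> no flip
Dir SE: edge -> no flip
All flips: (4,4)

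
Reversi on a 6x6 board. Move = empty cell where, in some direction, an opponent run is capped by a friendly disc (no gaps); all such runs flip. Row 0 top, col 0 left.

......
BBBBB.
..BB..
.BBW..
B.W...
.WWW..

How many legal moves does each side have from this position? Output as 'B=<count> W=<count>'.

Answer: B=3 W=5

Derivation:
-- B to move --
(2,4): no bracket -> illegal
(3,4): flips 1 -> legal
(4,1): no bracket -> illegal
(4,3): flips 1 -> legal
(4,4): flips 1 -> legal
(5,0): no bracket -> illegal
(5,4): no bracket -> illegal
B mobility = 3
-- W to move --
(0,0): flips 2 -> legal
(0,1): no bracket -> illegal
(0,2): flips 3 -> legal
(0,3): flips 2 -> legal
(0,4): no bracket -> illegal
(0,5): no bracket -> illegal
(1,5): no bracket -> illegal
(2,0): flips 1 -> legal
(2,1): no bracket -> illegal
(2,4): no bracket -> illegal
(2,5): no bracket -> illegal
(3,0): flips 2 -> legal
(3,4): no bracket -> illegal
(4,1): no bracket -> illegal
(4,3): no bracket -> illegal
(5,0): no bracket -> illegal
W mobility = 5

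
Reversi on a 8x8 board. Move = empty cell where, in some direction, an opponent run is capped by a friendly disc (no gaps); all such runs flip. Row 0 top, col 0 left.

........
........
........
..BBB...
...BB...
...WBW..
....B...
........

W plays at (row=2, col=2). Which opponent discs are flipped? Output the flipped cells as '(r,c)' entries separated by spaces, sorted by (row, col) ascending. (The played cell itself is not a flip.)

Answer: (3,3) (4,4)

Derivation:
Dir NW: first cell '.' (not opp) -> no flip
Dir N: first cell '.' (not opp) -> no flip
Dir NE: first cell '.' (not opp) -> no flip
Dir W: first cell '.' (not opp) -> no flip
Dir E: first cell '.' (not opp) -> no flip
Dir SW: first cell '.' (not opp) -> no flip
Dir S: opp run (3,2), next='.' -> no flip
Dir SE: opp run (3,3) (4,4) capped by W -> flip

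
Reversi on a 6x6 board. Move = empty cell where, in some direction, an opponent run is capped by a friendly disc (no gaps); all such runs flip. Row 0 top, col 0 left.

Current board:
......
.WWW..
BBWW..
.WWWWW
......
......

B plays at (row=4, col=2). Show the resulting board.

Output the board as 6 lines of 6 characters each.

Answer: ......
.WWW..
BBWW..
.BWWWW
..B...
......

Derivation:
Place B at (4,2); scan 8 dirs for brackets.
Dir NW: opp run (3,1) capped by B -> flip
Dir N: opp run (3,2) (2,2) (1,2), next='.' -> no flip
Dir NE: opp run (3,3), next='.' -> no flip
Dir W: first cell '.' (not opp) -> no flip
Dir E: first cell '.' (not opp) -> no flip
Dir SW: first cell '.' (not opp) -> no flip
Dir S: first cell '.' (not opp) -> no flip
Dir SE: first cell '.' (not opp) -> no flip
All flips: (3,1)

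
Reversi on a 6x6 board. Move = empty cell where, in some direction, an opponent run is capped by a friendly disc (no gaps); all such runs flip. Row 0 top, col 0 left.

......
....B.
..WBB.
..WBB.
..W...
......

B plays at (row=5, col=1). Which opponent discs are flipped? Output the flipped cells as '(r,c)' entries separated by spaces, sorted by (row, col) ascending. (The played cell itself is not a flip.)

Answer: (4,2)

Derivation:
Dir NW: first cell '.' (not opp) -> no flip
Dir N: first cell '.' (not opp) -> no flip
Dir NE: opp run (4,2) capped by B -> flip
Dir W: first cell '.' (not opp) -> no flip
Dir E: first cell '.' (not opp) -> no flip
Dir SW: edge -> no flip
Dir S: edge -> no flip
Dir SE: edge -> no flip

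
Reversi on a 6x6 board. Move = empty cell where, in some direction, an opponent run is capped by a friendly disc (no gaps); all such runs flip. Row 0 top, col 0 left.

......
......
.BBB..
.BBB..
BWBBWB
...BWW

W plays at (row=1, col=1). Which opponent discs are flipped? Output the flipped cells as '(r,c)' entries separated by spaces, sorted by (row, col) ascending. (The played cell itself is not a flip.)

Answer: (2,1) (2,2) (3,1) (3,3)

Derivation:
Dir NW: first cell '.' (not opp) -> no flip
Dir N: first cell '.' (not opp) -> no flip
Dir NE: first cell '.' (not opp) -> no flip
Dir W: first cell '.' (not opp) -> no flip
Dir E: first cell '.' (not opp) -> no flip
Dir SW: first cell '.' (not opp) -> no flip
Dir S: opp run (2,1) (3,1) capped by W -> flip
Dir SE: opp run (2,2) (3,3) capped by W -> flip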